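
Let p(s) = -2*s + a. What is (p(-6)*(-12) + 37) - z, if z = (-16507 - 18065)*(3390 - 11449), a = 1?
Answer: -278615867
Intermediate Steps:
p(s) = 1 - 2*s (p(s) = -2*s + 1 = 1 - 2*s)
z = 278615748 (z = -34572*(-8059) = 278615748)
(p(-6)*(-12) + 37) - z = ((1 - 2*(-6))*(-12) + 37) - 1*278615748 = ((1 + 12)*(-12) + 37) - 278615748 = (13*(-12) + 37) - 278615748 = (-156 + 37) - 278615748 = -119 - 278615748 = -278615867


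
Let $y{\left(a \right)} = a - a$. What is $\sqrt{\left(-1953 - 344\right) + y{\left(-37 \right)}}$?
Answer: $i \sqrt{2297} \approx 47.927 i$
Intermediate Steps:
$y{\left(a \right)} = 0$
$\sqrt{\left(-1953 - 344\right) + y{\left(-37 \right)}} = \sqrt{\left(-1953 - 344\right) + 0} = \sqrt{-2297 + 0} = \sqrt{-2297} = i \sqrt{2297}$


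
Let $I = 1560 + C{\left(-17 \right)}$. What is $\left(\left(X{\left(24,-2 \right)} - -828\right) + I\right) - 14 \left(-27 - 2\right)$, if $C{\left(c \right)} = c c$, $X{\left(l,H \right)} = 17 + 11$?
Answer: $3111$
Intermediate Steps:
$X{\left(l,H \right)} = 28$
$C{\left(c \right)} = c^{2}$
$I = 1849$ ($I = 1560 + \left(-17\right)^{2} = 1560 + 289 = 1849$)
$\left(\left(X{\left(24,-2 \right)} - -828\right) + I\right) - 14 \left(-27 - 2\right) = \left(\left(28 - -828\right) + 1849\right) - 14 \left(-27 - 2\right) = \left(\left(28 + 828\right) + 1849\right) - -406 = \left(856 + 1849\right) + 406 = 2705 + 406 = 3111$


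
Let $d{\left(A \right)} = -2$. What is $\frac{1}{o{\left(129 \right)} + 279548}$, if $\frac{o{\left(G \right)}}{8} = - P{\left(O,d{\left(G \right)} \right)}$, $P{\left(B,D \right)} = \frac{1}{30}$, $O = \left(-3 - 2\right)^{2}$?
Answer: $\frac{15}{4193216} \approx 3.5772 \cdot 10^{-6}$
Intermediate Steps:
$O = 25$ ($O = \left(-5\right)^{2} = 25$)
$P{\left(B,D \right)} = \frac{1}{30}$
$o{\left(G \right)} = - \frac{4}{15}$ ($o{\left(G \right)} = 8 \left(\left(-1\right) \frac{1}{30}\right) = 8 \left(- \frac{1}{30}\right) = - \frac{4}{15}$)
$\frac{1}{o{\left(129 \right)} + 279548} = \frac{1}{- \frac{4}{15} + 279548} = \frac{1}{\frac{4193216}{15}} = \frac{15}{4193216}$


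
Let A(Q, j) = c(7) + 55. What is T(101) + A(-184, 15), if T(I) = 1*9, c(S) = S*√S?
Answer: 64 + 7*√7 ≈ 82.520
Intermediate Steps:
c(S) = S^(3/2)
T(I) = 9
A(Q, j) = 55 + 7*√7 (A(Q, j) = 7^(3/2) + 55 = 7*√7 + 55 = 55 + 7*√7)
T(101) + A(-184, 15) = 9 + (55 + 7*√7) = 64 + 7*√7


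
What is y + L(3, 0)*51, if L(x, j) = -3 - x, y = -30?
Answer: -336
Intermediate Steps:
y + L(3, 0)*51 = -30 + (-3 - 1*3)*51 = -30 + (-3 - 3)*51 = -30 - 6*51 = -30 - 306 = -336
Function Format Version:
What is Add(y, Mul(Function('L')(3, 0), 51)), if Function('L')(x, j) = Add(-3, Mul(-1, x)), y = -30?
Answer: -336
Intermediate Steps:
Add(y, Mul(Function('L')(3, 0), 51)) = Add(-30, Mul(Add(-3, Mul(-1, 3)), 51)) = Add(-30, Mul(Add(-3, -3), 51)) = Add(-30, Mul(-6, 51)) = Add(-30, -306) = -336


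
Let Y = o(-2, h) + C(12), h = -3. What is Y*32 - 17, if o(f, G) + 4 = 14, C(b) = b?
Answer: 687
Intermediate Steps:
o(f, G) = 10 (o(f, G) = -4 + 14 = 10)
Y = 22 (Y = 10 + 12 = 22)
Y*32 - 17 = 22*32 - 17 = 704 - 17 = 687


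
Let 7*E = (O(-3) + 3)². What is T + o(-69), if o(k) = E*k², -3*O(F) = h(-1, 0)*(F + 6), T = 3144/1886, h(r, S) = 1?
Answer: 17969496/6601 ≈ 2722.2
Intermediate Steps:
T = 1572/943 (T = 3144*(1/1886) = 1572/943 ≈ 1.6670)
O(F) = -2 - F/3 (O(F) = -(F + 6)/3 = -(6 + F)/3 = -2 - F/3)
E = 4/7 (E = ((-2 - ⅓*(-3)) + 3)²/7 = ((-2 + 1) + 3)²/7 = (-1 + 3)²/7 = (⅐)*2² = (⅐)*4 = 4/7 ≈ 0.57143)
o(k) = 4*k²/7
T + o(-69) = 1572/943 + (4/7)*(-69)² = 1572/943 + (4/7)*4761 = 1572/943 + 19044/7 = 17969496/6601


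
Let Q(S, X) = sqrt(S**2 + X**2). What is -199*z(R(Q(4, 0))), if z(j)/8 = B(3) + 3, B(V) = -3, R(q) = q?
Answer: 0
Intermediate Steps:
z(j) = 0 (z(j) = 8*(-3 + 3) = 8*0 = 0)
-199*z(R(Q(4, 0))) = -199*0 = 0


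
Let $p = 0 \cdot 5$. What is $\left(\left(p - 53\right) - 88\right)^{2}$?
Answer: $19881$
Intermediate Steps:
$p = 0$
$\left(\left(p - 53\right) - 88\right)^{2} = \left(\left(0 - 53\right) - 88\right)^{2} = \left(-53 - 88\right)^{2} = \left(-141\right)^{2} = 19881$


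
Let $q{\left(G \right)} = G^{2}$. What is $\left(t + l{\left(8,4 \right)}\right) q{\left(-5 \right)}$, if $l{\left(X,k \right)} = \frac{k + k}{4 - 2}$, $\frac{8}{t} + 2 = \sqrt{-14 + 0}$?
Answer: $\frac{700}{9} - \frac{100 i \sqrt{14}}{9} \approx 77.778 - 41.574 i$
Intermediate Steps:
$t = \frac{8}{-2 + i \sqrt{14}}$ ($t = \frac{8}{-2 + \sqrt{-14 + 0}} = \frac{8}{-2 + \sqrt{-14}} = \frac{8}{-2 + i \sqrt{14}} \approx -0.88889 - 1.663 i$)
$l{\left(X,k \right)} = k$ ($l{\left(X,k \right)} = \frac{2 k}{2} = 2 k \frac{1}{2} = k$)
$\left(t + l{\left(8,4 \right)}\right) q{\left(-5 \right)} = \left(\left(- \frac{8}{9} - \frac{4 i \sqrt{14}}{9}\right) + 4\right) \left(-5\right)^{2} = \left(\frac{28}{9} - \frac{4 i \sqrt{14}}{9}\right) 25 = \frac{700}{9} - \frac{100 i \sqrt{14}}{9}$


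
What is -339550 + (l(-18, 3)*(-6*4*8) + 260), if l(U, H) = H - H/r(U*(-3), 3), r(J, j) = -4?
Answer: -340010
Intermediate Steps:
l(U, H) = 5*H/4 (l(U, H) = H - H/(-4) = H - H*(-1)/4 = H - (-1)*H/4 = H + H/4 = 5*H/4)
-339550 + (l(-18, 3)*(-6*4*8) + 260) = -339550 + (((5/4)*3)*(-6*4*8) + 260) = -339550 + (15*(-24*8)/4 + 260) = -339550 + ((15/4)*(-192) + 260) = -339550 + (-720 + 260) = -339550 - 460 = -340010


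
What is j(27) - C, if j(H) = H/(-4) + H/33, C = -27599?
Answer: 1214095/44 ≈ 27593.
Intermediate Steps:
j(H) = -29*H/132 (j(H) = H*(-¼) + H*(1/33) = -H/4 + H/33 = -29*H/132)
j(27) - C = -29/132*27 - 1*(-27599) = -261/44 + 27599 = 1214095/44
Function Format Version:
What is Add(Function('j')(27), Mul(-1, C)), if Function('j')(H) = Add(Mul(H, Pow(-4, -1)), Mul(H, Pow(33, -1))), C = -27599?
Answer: Rational(1214095, 44) ≈ 27593.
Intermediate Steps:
Function('j')(H) = Mul(Rational(-29, 132), H) (Function('j')(H) = Add(Mul(H, Rational(-1, 4)), Mul(H, Rational(1, 33))) = Add(Mul(Rational(-1, 4), H), Mul(Rational(1, 33), H)) = Mul(Rational(-29, 132), H))
Add(Function('j')(27), Mul(-1, C)) = Add(Mul(Rational(-29, 132), 27), Mul(-1, -27599)) = Add(Rational(-261, 44), 27599) = Rational(1214095, 44)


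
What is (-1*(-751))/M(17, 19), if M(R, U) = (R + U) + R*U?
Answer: 751/359 ≈ 2.0919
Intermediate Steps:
M(R, U) = R + U + R*U
(-1*(-751))/M(17, 19) = (-1*(-751))/(17 + 19 + 17*19) = 751/(17 + 19 + 323) = 751/359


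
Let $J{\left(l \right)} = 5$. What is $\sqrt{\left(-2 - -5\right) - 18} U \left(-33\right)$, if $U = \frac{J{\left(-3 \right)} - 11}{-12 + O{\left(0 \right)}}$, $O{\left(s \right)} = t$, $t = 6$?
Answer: $- 33 i \sqrt{15} \approx - 127.81 i$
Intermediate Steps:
$O{\left(s \right)} = 6$
$U = 1$ ($U = \frac{5 - 11}{-12 + 6} = \frac{5 - 11}{-6} = \left(5 - 11\right) \left(- \frac{1}{6}\right) = \left(-6\right) \left(- \frac{1}{6}\right) = 1$)
$\sqrt{\left(-2 - -5\right) - 18} U \left(-33\right) = \sqrt{\left(-2 - -5\right) - 18} \cdot 1 \left(-33\right) = \sqrt{\left(-2 + 5\right) - 18} \cdot 1 \left(-33\right) = \sqrt{3 - 18} \cdot 1 \left(-33\right) = \sqrt{-15} \cdot 1 \left(-33\right) = i \sqrt{15} \cdot 1 \left(-33\right) = i \sqrt{15} \left(-33\right) = - 33 i \sqrt{15}$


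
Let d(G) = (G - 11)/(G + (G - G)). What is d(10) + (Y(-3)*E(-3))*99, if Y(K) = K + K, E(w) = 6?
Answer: -35641/10 ≈ -3564.1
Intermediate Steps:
d(G) = (-11 + G)/G (d(G) = (-11 + G)/(G + 0) = (-11 + G)/G)
Y(K) = 2*K
d(10) + (Y(-3)*E(-3))*99 = (-11 + 10)/10 + ((2*(-3))*6)*99 = (⅒)*(-1) - 6*6*99 = -⅒ - 36*99 = -⅒ - 3564 = -35641/10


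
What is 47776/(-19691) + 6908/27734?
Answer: -84928154/39007871 ≈ -2.1772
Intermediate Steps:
47776/(-19691) + 6908/27734 = 47776*(-1/19691) + 6908*(1/27734) = -47776/19691 + 3454/13867 = -84928154/39007871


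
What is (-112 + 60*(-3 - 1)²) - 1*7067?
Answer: -6219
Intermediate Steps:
(-112 + 60*(-3 - 1)²) - 1*7067 = (-112 + 60*(-4)²) - 7067 = (-112 + 60*16) - 7067 = (-112 + 960) - 7067 = 848 - 7067 = -6219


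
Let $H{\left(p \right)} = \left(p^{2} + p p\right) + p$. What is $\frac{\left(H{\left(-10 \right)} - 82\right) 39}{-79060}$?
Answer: $- \frac{1053}{19765} \approx -0.053276$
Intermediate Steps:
$H{\left(p \right)} = p + 2 p^{2}$ ($H{\left(p \right)} = \left(p^{2} + p^{2}\right) + p = 2 p^{2} + p = p + 2 p^{2}$)
$\frac{\left(H{\left(-10 \right)} - 82\right) 39}{-79060} = \frac{\left(- 10 \left(1 + 2 \left(-10\right)\right) - 82\right) 39}{-79060} = \left(- 10 \left(1 - 20\right) - 82\right) 39 \left(- \frac{1}{79060}\right) = \left(\left(-10\right) \left(-19\right) - 82\right) 39 \left(- \frac{1}{79060}\right) = \left(190 - 82\right) 39 \left(- \frac{1}{79060}\right) = 108 \cdot 39 \left(- \frac{1}{79060}\right) = 4212 \left(- \frac{1}{79060}\right) = - \frac{1053}{19765}$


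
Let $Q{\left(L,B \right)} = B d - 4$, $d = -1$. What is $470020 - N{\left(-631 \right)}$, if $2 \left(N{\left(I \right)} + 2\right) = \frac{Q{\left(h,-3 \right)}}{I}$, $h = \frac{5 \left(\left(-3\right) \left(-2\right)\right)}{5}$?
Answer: $\frac{593167763}{1262} \approx 4.7002 \cdot 10^{5}$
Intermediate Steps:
$h = 6$ ($h = 5 \cdot 6 \cdot \frac{1}{5} = 30 \cdot \frac{1}{5} = 6$)
$Q{\left(L,B \right)} = -4 - B$ ($Q{\left(L,B \right)} = B \left(-1\right) - 4 = - B - 4 = -4 - B$)
$N{\left(I \right)} = -2 - \frac{1}{2 I}$ ($N{\left(I \right)} = -2 + \frac{\left(-4 - -3\right) \frac{1}{I}}{2} = -2 + \frac{\left(-4 + 3\right) \frac{1}{I}}{2} = -2 + \frac{\left(-1\right) \frac{1}{I}}{2} = -2 - \frac{1}{2 I}$)
$470020 - N{\left(-631 \right)} = 470020 - \left(-2 - \frac{1}{2 \left(-631\right)}\right) = 470020 - \left(-2 - - \frac{1}{1262}\right) = 470020 - \left(-2 + \frac{1}{1262}\right) = 470020 - - \frac{2523}{1262} = 470020 + \frac{2523}{1262} = \frac{593167763}{1262}$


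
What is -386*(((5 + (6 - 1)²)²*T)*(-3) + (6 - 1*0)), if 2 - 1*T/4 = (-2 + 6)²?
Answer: -58365516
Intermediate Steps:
T = -56 (T = 8 - 4*(-2 + 6)² = 8 - 4*4² = 8 - 4*16 = 8 - 64 = -56)
-386*(((5 + (6 - 1)²)²*T)*(-3) + (6 - 1*0)) = -386*(((5 + (6 - 1)²)²*(-56))*(-3) + (6 - 1*0)) = -386*(((5 + 5²)²*(-56))*(-3) + (6 + 0)) = -386*(((5 + 25)²*(-56))*(-3) + 6) = -386*((30²*(-56))*(-3) + 6) = -386*((900*(-56))*(-3) + 6) = -386*(-50400*(-3) + 6) = -386*(151200 + 6) = -386*151206 = -58365516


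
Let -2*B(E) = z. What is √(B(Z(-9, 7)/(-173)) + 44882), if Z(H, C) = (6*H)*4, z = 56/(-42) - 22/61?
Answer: √1503081663/183 ≈ 211.86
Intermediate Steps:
z = -310/183 (z = 56*(-1/42) - 22*1/61 = -4/3 - 22/61 = -310/183 ≈ -1.6940)
Z(H, C) = 24*H
B(E) = 155/183 (B(E) = -½*(-310/183) = 155/183)
√(B(Z(-9, 7)/(-173)) + 44882) = √(155/183 + 44882) = √(8213561/183) = √1503081663/183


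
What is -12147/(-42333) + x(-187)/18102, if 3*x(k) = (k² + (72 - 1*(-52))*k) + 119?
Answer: 27700421/54736569 ≈ 0.50607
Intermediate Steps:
x(k) = 119/3 + k²/3 + 124*k/3 (x(k) = ((k² + (72 - 1*(-52))*k) + 119)/3 = ((k² + (72 + 52)*k) + 119)/3 = ((k² + 124*k) + 119)/3 = (119 + k² + 124*k)/3 = 119/3 + k²/3 + 124*k/3)
-12147/(-42333) + x(-187)/18102 = -12147/(-42333) + (119/3 + (⅓)*(-187)² + (124/3)*(-187))/18102 = -12147*(-1/42333) + (119/3 + (⅓)*34969 - 23188/3)*(1/18102) = 4049/14111 + (119/3 + 34969/3 - 23188/3)*(1/18102) = 4049/14111 + (11900/3)*(1/18102) = 4049/14111 + 850/3879 = 27700421/54736569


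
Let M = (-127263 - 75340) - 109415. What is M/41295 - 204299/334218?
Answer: -37572853043/4600510770 ≈ -8.1671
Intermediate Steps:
M = -312018 (M = -202603 - 109415 = -312018)
M/41295 - 204299/334218 = -312018/41295 - 204299/334218 = -312018*1/41295 - 204299*1/334218 = -104006/13765 - 204299/334218 = -37572853043/4600510770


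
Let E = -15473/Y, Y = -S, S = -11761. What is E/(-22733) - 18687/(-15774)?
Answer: 1665484319211/1405793670754 ≈ 1.1847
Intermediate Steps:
Y = 11761 (Y = -1*(-11761) = 11761)
E = -15473/11761 ≈ -1.3156
E/(-22733) - 18687/(-15774) = -15473/11761/(-22733) - 18687/(-15774) = -15473/11761*(-1/22733) - 18687*(-1/15774) = 15473/267362813 + 6229/5258 = 1665484319211/1405793670754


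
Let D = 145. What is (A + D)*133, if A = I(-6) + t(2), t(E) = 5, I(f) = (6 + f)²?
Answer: 19950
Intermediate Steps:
A = 5 (A = (6 - 6)² + 5 = 0² + 5 = 0 + 5 = 5)
(A + D)*133 = (5 + 145)*133 = 150*133 = 19950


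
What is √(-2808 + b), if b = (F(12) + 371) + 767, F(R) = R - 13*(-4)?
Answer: I*√1606 ≈ 40.075*I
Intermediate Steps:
F(R) = 52 + R (F(R) = R + 52 = 52 + R)
b = 1202 (b = ((52 + 12) + 371) + 767 = (64 + 371) + 767 = 435 + 767 = 1202)
√(-2808 + b) = √(-2808 + 1202) = √(-1606) = I*√1606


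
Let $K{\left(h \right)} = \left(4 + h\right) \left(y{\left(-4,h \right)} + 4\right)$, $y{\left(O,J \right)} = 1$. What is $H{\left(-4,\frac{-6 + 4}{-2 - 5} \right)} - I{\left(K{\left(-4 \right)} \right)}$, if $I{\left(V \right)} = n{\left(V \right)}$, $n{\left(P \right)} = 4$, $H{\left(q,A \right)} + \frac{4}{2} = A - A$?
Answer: $-6$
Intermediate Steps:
$H{\left(q,A \right)} = -2$ ($H{\left(q,A \right)} = -2 + \left(A - A\right) = -2 + 0 = -2$)
$K{\left(h \right)} = 20 + 5 h$ ($K{\left(h \right)} = \left(4 + h\right) \left(1 + 4\right) = \left(4 + h\right) 5 = 20 + 5 h$)
$I{\left(V \right)} = 4$
$H{\left(-4,\frac{-6 + 4}{-2 - 5} \right)} - I{\left(K{\left(-4 \right)} \right)} = -2 - 4 = -6$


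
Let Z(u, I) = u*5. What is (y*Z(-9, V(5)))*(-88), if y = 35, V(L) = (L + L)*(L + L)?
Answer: 138600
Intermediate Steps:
V(L) = 4*L**2 (V(L) = (2*L)*(2*L) = 4*L**2)
Z(u, I) = 5*u
(y*Z(-9, V(5)))*(-88) = (35*(5*(-9)))*(-88) = (35*(-45))*(-88) = -1575*(-88) = 138600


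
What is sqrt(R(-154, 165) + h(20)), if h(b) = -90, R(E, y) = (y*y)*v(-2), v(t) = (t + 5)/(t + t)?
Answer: 3*I*sqrt(9115)/2 ≈ 143.21*I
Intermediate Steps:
v(t) = (5 + t)/(2*t) (v(t) = (5 + t)/((2*t)) = (5 + t)*(1/(2*t)) = (5 + t)/(2*t))
R(E, y) = -3*y**2/4 (R(E, y) = (y*y)*((1/2)*(5 - 2)/(-2)) = y**2*((1/2)*(-1/2)*3) = y**2*(-3/4) = -3*y**2/4)
sqrt(R(-154, 165) + h(20)) = sqrt(-3/4*165**2 - 90) = sqrt(-3/4*27225 - 90) = sqrt(-81675/4 - 90) = sqrt(-82035/4) = 3*I*sqrt(9115)/2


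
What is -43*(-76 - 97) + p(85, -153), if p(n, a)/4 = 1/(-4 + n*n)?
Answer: 53717023/7221 ≈ 7439.0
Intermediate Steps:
p(n, a) = 4/(-4 + n²) (p(n, a) = 4/(-4 + n*n) = 4/(-4 + n²))
-43*(-76 - 97) + p(85, -153) = -43*(-76 - 97) + 4/(-4 + 85²) = -43*(-173) + 4/(-4 + 7225) = 7439 + 4/7221 = 53717023/7221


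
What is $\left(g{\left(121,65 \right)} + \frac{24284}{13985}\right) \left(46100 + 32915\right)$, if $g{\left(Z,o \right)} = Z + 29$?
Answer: $\frac{33534503302}{2797} \approx 1.1989 \cdot 10^{7}$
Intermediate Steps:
$g{\left(Z,o \right)} = 29 + Z$
$\left(g{\left(121,65 \right)} + \frac{24284}{13985}\right) \left(46100 + 32915\right) = \left(\left(29 + 121\right) + \frac{24284}{13985}\right) \left(46100 + 32915\right) = \left(150 + 24284 \cdot \frac{1}{13985}\right) 79015 = \left(150 + \frac{24284}{13985}\right) 79015 = \frac{2122034}{13985} \cdot 79015 = \frac{33534503302}{2797}$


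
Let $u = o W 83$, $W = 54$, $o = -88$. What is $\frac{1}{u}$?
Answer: $- \frac{1}{394416} \approx -2.5354 \cdot 10^{-6}$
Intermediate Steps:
$u = -394416$ ($u = \left(-88\right) 54 \cdot 83 = \left(-4752\right) 83 = -394416$)
$\frac{1}{u} = \frac{1}{-394416} = - \frac{1}{394416}$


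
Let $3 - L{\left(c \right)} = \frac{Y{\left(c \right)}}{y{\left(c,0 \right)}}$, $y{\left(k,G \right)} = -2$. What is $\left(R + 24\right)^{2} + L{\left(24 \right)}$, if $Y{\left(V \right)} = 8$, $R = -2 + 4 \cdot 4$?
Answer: $1451$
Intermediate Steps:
$R = 14$ ($R = -2 + 16 = 14$)
$L{\left(c \right)} = 7$ ($L{\left(c \right)} = 3 - \frac{8}{-2} = 3 - 8 \left(- \frac{1}{2}\right) = 3 - -4 = 3 + 4 = 7$)
$\left(R + 24\right)^{2} + L{\left(24 \right)} = \left(14 + 24\right)^{2} + 7 = 38^{2} + 7 = 1444 + 7 = 1451$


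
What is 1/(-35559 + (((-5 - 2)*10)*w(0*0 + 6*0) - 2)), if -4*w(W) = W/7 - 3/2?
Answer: -4/142349 ≈ -2.8100e-5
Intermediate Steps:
w(W) = 3/8 - W/28 (w(W) = -(W/7 - 3/2)/4 = -(-3/2 + W/7)/4 = 3/8 - W/28)
1/(-35559 + (((-5 - 2)*10)*w(0*0 + 6*0) - 2)) = 1/(-35559 + (((-5 - 2)*10)*(3/8 - (0*0 + 6*0)/28) - 2)) = 1/(-35559 + ((-7*10)*(3/8 - (0 + 0)/28) - 2)) = 1/(-35559 + (-70*(3/8 - 1/28*0) - 2)) = 1/(-35559 + (-70*(3/8 + 0) - 2)) = 1/(-35559 + (-70*3/8 - 2)) = 1/(-35559 + (-105/4 - 2)) = 1/(-35559 - 113/4) = 1/(-142349/4) = -4/142349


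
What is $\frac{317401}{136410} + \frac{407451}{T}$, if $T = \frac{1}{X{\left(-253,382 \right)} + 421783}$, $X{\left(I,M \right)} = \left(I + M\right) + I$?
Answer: $\frac{23435972051037091}{136410} \approx 1.7181 \cdot 10^{11}$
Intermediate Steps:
$X{\left(I,M \right)} = M + 2 I$
$T = \frac{1}{421659}$ ($T = \frac{1}{\left(382 + 2 \left(-253\right)\right) + 421783} = \frac{1}{\left(382 - 506\right) + 421783} = \frac{1}{-124 + 421783} = \frac{1}{421659} \approx 2.3716 \cdot 10^{-6}$)
$\frac{317401}{136410} + \frac{407451}{T} = \frac{317401}{136410} + 407451 \frac{1}{\frac{1}{421659}} = 317401 \cdot \frac{1}{136410} + 407451 \cdot 421659 = \frac{317401}{136410} + 171805381209 = \frac{23435972051037091}{136410}$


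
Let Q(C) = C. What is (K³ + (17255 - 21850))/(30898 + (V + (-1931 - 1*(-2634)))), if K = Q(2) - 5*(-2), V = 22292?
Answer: -2867/53893 ≈ -0.053198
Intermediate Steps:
K = 12 (K = 2 - 5*(-2) = 2 - 1*(-10) = 2 + 10 = 12)
(K³ + (17255 - 21850))/(30898 + (V + (-1931 - 1*(-2634)))) = (12³ + (17255 - 21850))/(30898 + (22292 + (-1931 - 1*(-2634)))) = (1728 - 4595)/(30898 + (22292 + (-1931 + 2634))) = -2867/(30898 + (22292 + 703)) = -2867/(30898 + 22995) = -2867/53893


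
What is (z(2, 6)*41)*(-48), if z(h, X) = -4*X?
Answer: 47232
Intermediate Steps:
(z(2, 6)*41)*(-48) = (-4*6*41)*(-48) = -24*41*(-48) = -984*(-48) = 47232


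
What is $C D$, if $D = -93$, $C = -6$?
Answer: $558$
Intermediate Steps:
$C D = \left(-6\right) \left(-93\right) = 558$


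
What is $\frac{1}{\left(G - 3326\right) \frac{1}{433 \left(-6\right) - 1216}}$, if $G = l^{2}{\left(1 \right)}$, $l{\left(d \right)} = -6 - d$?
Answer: $\frac{3814}{3277} \approx 1.1639$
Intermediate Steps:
$G = 49$ ($G = \left(-6 - 1\right)^{2} = \left(-7\right)^{2} = 49$)
$\frac{1}{\left(G - 3326\right) \frac{1}{433 \left(-6\right) - 1216}} = \frac{1}{\left(49 - 3326\right) \frac{1}{433 \left(-6\right) - 1216}} = \frac{1}{\left(-3277\right) \frac{1}{-2598 - 1216}} = \frac{1}{\left(-3277\right) \frac{1}{-3814}} = \frac{1}{\left(-3277\right) \left(- \frac{1}{3814}\right)} = \frac{1}{\frac{3277}{3814}} = \frac{3814}{3277}$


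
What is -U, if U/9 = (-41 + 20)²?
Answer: -3969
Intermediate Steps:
U = 3969 (U = 9*(-41 + 20)² = 9*(-21)² = 9*441 = 3969)
-U = -1*3969 = -3969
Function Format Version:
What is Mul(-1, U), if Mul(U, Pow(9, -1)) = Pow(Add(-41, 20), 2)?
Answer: -3969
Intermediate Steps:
U = 3969 (U = Mul(9, Pow(Add(-41, 20), 2)) = Mul(9, Pow(-21, 2)) = Mul(9, 441) = 3969)
Mul(-1, U) = Mul(-1, 3969) = -3969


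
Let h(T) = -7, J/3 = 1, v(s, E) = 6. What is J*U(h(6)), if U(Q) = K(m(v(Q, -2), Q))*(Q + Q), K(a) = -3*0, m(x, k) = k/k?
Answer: 0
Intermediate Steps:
m(x, k) = 1
J = 3 (J = 3*1 = 3)
K(a) = 0
U(Q) = 0 (U(Q) = 0*(Q + Q) = 0*(2*Q) = 0)
J*U(h(6)) = 3*0 = 0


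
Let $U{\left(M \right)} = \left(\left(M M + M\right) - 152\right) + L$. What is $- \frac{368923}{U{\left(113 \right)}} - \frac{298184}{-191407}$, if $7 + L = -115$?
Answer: $- \frac{66854940789}{2413259456} \approx -27.703$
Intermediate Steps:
$L = -122$ ($L = -7 - 115 = -122$)
$U{\left(M \right)} = -274 + M + M^{2}$ ($U{\left(M \right)} = \left(\left(M M + M\right) - 152\right) - 122 = \left(\left(M^{2} + M\right) - 152\right) - 122 = \left(\left(M + M^{2}\right) - 152\right) - 122 = \left(-152 + M + M^{2}\right) - 122 = -274 + M + M^{2}$)
$- \frac{368923}{U{\left(113 \right)}} - \frac{298184}{-191407} = - \frac{368923}{-274 + 113 + 113^{2}} - \frac{298184}{-191407} = - \frac{368923}{-274 + 113 + 12769} - - \frac{298184}{191407} = - \frac{368923}{12608} + \frac{298184}{191407} = - \frac{66854940789}{2413259456}$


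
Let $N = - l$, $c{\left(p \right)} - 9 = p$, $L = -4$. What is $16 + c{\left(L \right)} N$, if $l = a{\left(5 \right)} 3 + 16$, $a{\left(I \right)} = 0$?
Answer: $-64$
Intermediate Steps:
$c{\left(p \right)} = 9 + p$
$l = 16$ ($l = 0 \cdot 3 + 16 = 0 + 16 = 16$)
$N = -16$ ($N = \left(-1\right) 16 = -16$)
$16 + c{\left(L \right)} N = 16 + \left(9 - 4\right) \left(-16\right) = 16 + 5 \left(-16\right) = 16 - 80 = -64$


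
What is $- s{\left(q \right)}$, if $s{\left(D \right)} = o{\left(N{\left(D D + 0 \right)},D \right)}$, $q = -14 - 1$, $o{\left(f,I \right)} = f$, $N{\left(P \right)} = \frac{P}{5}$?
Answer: $-45$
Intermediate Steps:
$N{\left(P \right)} = \frac{P}{5}$ ($N{\left(P \right)} = P \frac{1}{5} = \frac{P}{5}$)
$q = -15$ ($q = -14 - 1 = -15$)
$s{\left(D \right)} = \frac{D^{2}}{5}$ ($s{\left(D \right)} = \frac{D D + 0}{5} = \frac{D^{2} + 0}{5} = \frac{D^{2}}{5}$)
$- s{\left(q \right)} = - \frac{\left(-15\right)^{2}}{5} = - \frac{225}{5} = \left(-1\right) 45 = -45$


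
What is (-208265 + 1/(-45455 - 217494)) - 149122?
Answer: -93974554264/262949 ≈ -3.5739e+5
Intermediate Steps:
(-208265 + 1/(-45455 - 217494)) - 149122 = (-208265 + 1/(-262949)) - 149122 = (-208265 - 1/262949) - 149122 = -54763073486/262949 - 149122 = -93974554264/262949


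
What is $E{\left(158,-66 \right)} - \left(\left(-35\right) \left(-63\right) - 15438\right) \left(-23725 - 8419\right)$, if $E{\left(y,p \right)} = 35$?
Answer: $-425361517$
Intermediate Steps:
$E{\left(158,-66 \right)} - \left(\left(-35\right) \left(-63\right) - 15438\right) \left(-23725 - 8419\right) = 35 - \left(\left(-35\right) \left(-63\right) - 15438\right) \left(-23725 - 8419\right) = 35 - \left(2205 - 15438\right) \left(-32144\right) = 35 - \left(-13233\right) \left(-32144\right) = 35 - 425361552 = -425361517$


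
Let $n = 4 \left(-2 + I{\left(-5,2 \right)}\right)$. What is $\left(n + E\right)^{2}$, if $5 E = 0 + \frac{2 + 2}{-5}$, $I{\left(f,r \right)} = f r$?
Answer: $\frac{1449616}{625} \approx 2319.4$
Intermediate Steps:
$E = - \frac{4}{25}$ ($E = \frac{0 + \frac{2 + 2}{-5}}{5} = \frac{0 - \frac{4}{5}}{5} = \frac{1}{5} \left(- \frac{4}{5}\right) = - \frac{4}{25} \approx -0.16$)
$n = -48$ ($n = 4 \left(-2 - 10\right) = 4 \left(-12\right) = -48$)
$\left(n + E\right)^{2} = \left(-48 - \frac{4}{25}\right)^{2} = \left(- \frac{1204}{25}\right)^{2} = \frac{1449616}{625}$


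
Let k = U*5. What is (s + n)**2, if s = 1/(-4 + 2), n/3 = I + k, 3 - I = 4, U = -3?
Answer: 9409/4 ≈ 2352.3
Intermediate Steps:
k = -15 (k = -3*5 = -15)
I = -1 (I = 3 - 1*4 = 3 - 4 = -1)
n = -48 (n = 3*(-1 - 15) = 3*(-16) = -48)
s = -1/2 (s = 1/(-2) = -1/2 ≈ -0.50000)
(s + n)**2 = (-1/2 - 48)**2 = (-97/2)**2 = 9409/4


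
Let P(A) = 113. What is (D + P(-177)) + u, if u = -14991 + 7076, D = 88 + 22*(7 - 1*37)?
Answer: -8374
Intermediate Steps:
D = -572 (D = 88 + 22*(7 - 37) = 88 + 22*(-30) = 88 - 660 = -572)
u = -7915
(D + P(-177)) + u = (-572 + 113) - 7915 = -459 - 7915 = -8374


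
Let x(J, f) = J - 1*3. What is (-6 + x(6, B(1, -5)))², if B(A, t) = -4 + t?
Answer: 9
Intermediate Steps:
x(J, f) = -3 + J (x(J, f) = J - 3 = -3 + J)
(-6 + x(6, B(1, -5)))² = (-6 + (-3 + 6))² = (-6 + 3)² = (-3)² = 9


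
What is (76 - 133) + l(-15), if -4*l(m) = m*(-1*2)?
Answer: -129/2 ≈ -64.500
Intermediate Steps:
l(m) = m/2 (l(m) = -m*(-1*2)/4 = -m*(-2)/4 = -(-1)*m/2 = m/2)
(76 - 133) + l(-15) = (76 - 133) + (1/2)*(-15) = -57 - 15/2 = -129/2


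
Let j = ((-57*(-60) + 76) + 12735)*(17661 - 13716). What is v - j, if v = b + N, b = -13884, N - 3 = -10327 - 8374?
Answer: -64063877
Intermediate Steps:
N = -18698 (N = 3 + (-10327 - 8374) = 3 - 18701 = -18698)
v = -32582 (v = -13884 - 18698 = -32582)
j = 64031295 (j = ((3420 + 76) + 12735)*3945 = (3496 + 12735)*3945 = 16231*3945 = 64031295)
v - j = -32582 - 1*64031295 = -32582 - 64031295 = -64063877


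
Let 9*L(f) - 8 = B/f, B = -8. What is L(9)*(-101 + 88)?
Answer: -832/81 ≈ -10.272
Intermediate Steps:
L(f) = 8/9 - 8/(9*f) (L(f) = 8/9 + (-8/f)/9 = 8/9 - 8/(9*f))
L(9)*(-101 + 88) = ((8/9)*(-1 + 9)/9)*(-101 + 88) = ((8/9)*(⅑)*8)*(-13) = (64/81)*(-13) = -832/81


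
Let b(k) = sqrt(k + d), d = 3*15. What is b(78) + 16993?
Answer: 16993 + sqrt(123) ≈ 17004.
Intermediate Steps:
d = 45
b(k) = sqrt(45 + k) (b(k) = sqrt(k + 45) = sqrt(45 + k))
b(78) + 16993 = sqrt(45 + 78) + 16993 = sqrt(123) + 16993 = 16993 + sqrt(123)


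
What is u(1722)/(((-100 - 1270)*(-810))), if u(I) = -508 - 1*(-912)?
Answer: 101/277425 ≈ 0.00036406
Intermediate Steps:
u(I) = 404 (u(I) = -508 + 912 = 404)
u(1722)/(((-100 - 1270)*(-810))) = 404/(((-100 - 1270)*(-810))) = 404/((-1370*(-810))) = 404/1109700 = 404*(1/1109700) = 101/277425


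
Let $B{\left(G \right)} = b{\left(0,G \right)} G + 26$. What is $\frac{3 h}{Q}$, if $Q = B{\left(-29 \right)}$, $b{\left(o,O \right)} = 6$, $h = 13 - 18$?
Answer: $\frac{15}{148} \approx 0.10135$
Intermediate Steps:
$h = -5$ ($h = 13 - 18 = -5$)
$B{\left(G \right)} = 26 + 6 G$ ($B{\left(G \right)} = 6 G + 26 = 26 + 6 G$)
$Q = -148$ ($Q = 26 + 6 \left(-29\right) = 26 - 174 = -148$)
$\frac{3 h}{Q} = \frac{3 \left(-5\right)}{-148} = \left(-15\right) \left(- \frac{1}{148}\right) = \frac{15}{148}$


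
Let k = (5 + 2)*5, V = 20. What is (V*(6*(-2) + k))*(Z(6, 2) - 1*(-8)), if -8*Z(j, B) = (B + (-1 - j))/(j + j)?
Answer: 88895/24 ≈ 3704.0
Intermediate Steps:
k = 35 (k = 7*5 = 35)
Z(j, B) = -(-1 + B - j)/(16*j) (Z(j, B) = -(B + (-1 - j))/(8*(j + j)) = -(-1 + B - j)/(8*(2*j)) = -(-1 + B - j)*1/(2*j)/8 = -(-1 + B - j)/(16*j))
(V*(6*(-2) + k))*(Z(6, 2) - 1*(-8)) = (20*(6*(-2) + 35))*((1/16)*(1 + 6 - 1*2)/6 - 1*(-8)) = (20*(-12 + 35))*((1/16)*(1/6)*(1 + 6 - 2) + 8) = (20*23)*((1/16)*(1/6)*5 + 8) = 460*(5/96 + 8) = 460*(773/96) = 88895/24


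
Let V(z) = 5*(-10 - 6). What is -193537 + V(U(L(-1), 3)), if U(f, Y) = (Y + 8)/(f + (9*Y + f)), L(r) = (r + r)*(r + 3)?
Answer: -193617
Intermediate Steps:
L(r) = 2*r*(3 + r) (L(r) = (2*r)*(3 + r) = 2*r*(3 + r))
U(f, Y) = (8 + Y)/(2*f + 9*Y) (U(f, Y) = (8 + Y)/(f + (f + 9*Y)) = (8 + Y)/(2*f + 9*Y))
V(z) = -80 (V(z) = 5*(-16) = -80)
-193537 + V(U(L(-1), 3)) = -193537 - 80 = -193617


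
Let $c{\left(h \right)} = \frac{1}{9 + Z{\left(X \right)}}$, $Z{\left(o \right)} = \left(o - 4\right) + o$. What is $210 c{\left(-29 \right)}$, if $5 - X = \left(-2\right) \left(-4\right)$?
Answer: $-210$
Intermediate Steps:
$X = -3$ ($X = 5 - \left(-2\right) \left(-4\right) = 5 - 8 = -3$)
$Z{\left(o \right)} = -4 + 2 o$ ($Z{\left(o \right)} = \left(-4 + o\right) + o = -4 + 2 o$)
$c{\left(h \right)} = -1$ ($c{\left(h \right)} = \frac{1}{9 + \left(-4 + 2 \left(-3\right)\right)} = \frac{1}{9 - 10} = \frac{1}{-1} = -1$)
$210 c{\left(-29 \right)} = 210 \left(-1\right) = -210$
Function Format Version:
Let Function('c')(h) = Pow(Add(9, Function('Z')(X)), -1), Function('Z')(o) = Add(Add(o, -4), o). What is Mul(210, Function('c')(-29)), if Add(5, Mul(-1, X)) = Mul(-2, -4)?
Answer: -210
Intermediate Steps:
X = -3 (X = Add(5, Mul(-1, Mul(-2, -4))) = Add(5, Mul(-1, 8)) = Add(5, -8) = -3)
Function('Z')(o) = Add(-4, Mul(2, o)) (Function('Z')(o) = Add(Add(-4, o), o) = Add(-4, Mul(2, o)))
Function('c')(h) = -1 (Function('c')(h) = Pow(Add(9, Add(-4, Mul(2, -3))), -1) = Pow(Add(9, Add(-4, -6)), -1) = Pow(Add(9, -10), -1) = Pow(-1, -1) = -1)
Mul(210, Function('c')(-29)) = Mul(210, -1) = -210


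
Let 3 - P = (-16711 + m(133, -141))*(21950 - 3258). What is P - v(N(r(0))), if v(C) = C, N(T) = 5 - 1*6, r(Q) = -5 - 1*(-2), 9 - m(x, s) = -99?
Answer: 310343280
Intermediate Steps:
m(x, s) = 108 (m(x, s) = 9 - 1*(-99) = 9 + 99 = 108)
r(Q) = -3 (r(Q) = -5 + 2 = -3)
N(T) = -1 (N(T) = 5 - 6 = -1)
P = 310343279 (P = 3 - (-16711 + 108)*(21950 - 3258) = 3 - (-16603)*18692 = 3 - 1*(-310343276) = 3 + 310343276 = 310343279)
P - v(N(r(0))) = 310343279 - 1*(-1) = 310343279 + 1 = 310343280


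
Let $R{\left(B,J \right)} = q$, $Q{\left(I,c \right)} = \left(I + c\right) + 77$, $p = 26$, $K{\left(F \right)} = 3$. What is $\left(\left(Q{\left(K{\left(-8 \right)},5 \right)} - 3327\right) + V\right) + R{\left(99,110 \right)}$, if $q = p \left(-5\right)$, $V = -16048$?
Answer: $-19420$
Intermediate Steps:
$Q{\left(I,c \right)} = 77 + I + c$
$q = -130$ ($q = 26 \left(-5\right) = -130$)
$R{\left(B,J \right)} = -130$
$\left(\left(Q{\left(K{\left(-8 \right)},5 \right)} - 3327\right) + V\right) + R{\left(99,110 \right)} = \left(\left(\left(77 + 3 + 5\right) - 3327\right) - 16048\right) - 130 = \left(\left(85 - 3327\right) - 16048\right) - 130 = \left(-3242 - 16048\right) - 130 = -19290 - 130 = -19420$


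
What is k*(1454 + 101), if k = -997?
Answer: -1550335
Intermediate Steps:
k*(1454 + 101) = -997*(1454 + 101) = -997*1555 = -1550335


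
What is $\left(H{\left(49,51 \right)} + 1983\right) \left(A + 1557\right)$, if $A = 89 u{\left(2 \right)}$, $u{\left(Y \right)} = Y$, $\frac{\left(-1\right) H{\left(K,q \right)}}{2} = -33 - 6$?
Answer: $3575835$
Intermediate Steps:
$H{\left(K,q \right)} = 78$ ($H{\left(K,q \right)} = - 2 \left(-33 - 6\right) = \left(-2\right) \left(-39\right) = 78$)
$A = 178$ ($A = 89 \cdot 2 = 178$)
$\left(H{\left(49,51 \right)} + 1983\right) \left(A + 1557\right) = \left(78 + 1983\right) \left(178 + 1557\right) = 2061 \cdot 1735 = 3575835$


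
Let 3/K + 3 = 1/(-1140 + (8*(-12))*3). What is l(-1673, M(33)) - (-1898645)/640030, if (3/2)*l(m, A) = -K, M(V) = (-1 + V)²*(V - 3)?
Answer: 1992723901/548505710 ≈ 3.6330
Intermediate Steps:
M(V) = (-1 + V)²*(-3 + V)
K = -4284/4285 (K = 3/(-3 + 1/(-1140 + (8*(-12))*3)) = 3/(-3 + 1/(-1140 - 96*3)) = 3/(-3 + 1/(-1140 - 288)) = 3/(-3 + 1/(-1428)) = 3/(-3 - 1/1428) = 3/(-4285/1428) = 3*(-1428/4285) = -4284/4285 ≈ -0.99977)
l(m, A) = 2856/4285 (l(m, A) = 2*(-1*(-4284/4285))/3 = (⅔)*(4284/4285) = 2856/4285)
l(-1673, M(33)) - (-1898645)/640030 = 2856/4285 - (-1898645)/640030 = 2856/4285 - 1*(-379729/128006) = 2856/4285 + 379729/128006 = 1992723901/548505710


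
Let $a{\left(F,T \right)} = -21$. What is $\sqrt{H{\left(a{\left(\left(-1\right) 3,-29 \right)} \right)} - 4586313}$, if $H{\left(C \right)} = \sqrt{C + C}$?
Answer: $\sqrt{-4586313 + i \sqrt{42}} \approx 0.001 + 2141.6 i$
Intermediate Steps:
$H{\left(C \right)} = \sqrt{2} \sqrt{C}$ ($H{\left(C \right)} = \sqrt{2 C} = \sqrt{2} \sqrt{C}$)
$\sqrt{H{\left(a{\left(\left(-1\right) 3,-29 \right)} \right)} - 4586313} = \sqrt{\sqrt{2} \sqrt{-21} - 4586313} = \sqrt{\sqrt{2} i \sqrt{21} - 4586313} = \sqrt{i \sqrt{42} - 4586313} = \sqrt{-4586313 + i \sqrt{42}}$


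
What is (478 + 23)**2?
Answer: 251001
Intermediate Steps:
(478 + 23)**2 = 501**2 = 251001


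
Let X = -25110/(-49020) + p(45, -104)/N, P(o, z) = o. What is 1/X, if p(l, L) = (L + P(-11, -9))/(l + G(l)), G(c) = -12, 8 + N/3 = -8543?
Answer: 1383261066/708749423 ≈ 1.9517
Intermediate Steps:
N = -25653 (N = -24 + 3*(-8543) = -24 - 25629 = -25653)
p(l, L) = (-11 + L)/(-12 + l) (p(l, L) = (L - 11)/(l - 12) = (-11 + L)/(-12 + l))
X = 708749423/1383261066 (X = -25110/(-49020) + ((-11 - 104)/(-12 + 45))/(-25653) = -25110*(-1/49020) + (-115/33)*(-1/25653) = 837/1634 + ((1/33)*(-115))*(-1/25653) = 837/1634 - 115/33*(-1/25653) = 837/1634 + 115/846549 = 708749423/1383261066 ≈ 0.51238)
1/X = 1/(708749423/1383261066) = 1383261066/708749423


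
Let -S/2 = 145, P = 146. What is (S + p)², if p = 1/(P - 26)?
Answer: 1210970401/14400 ≈ 84095.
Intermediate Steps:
S = -290 (S = -2*145 = -290)
p = 1/120 (p = 1/(146 - 26) = 1/120 ≈ 0.0083333)
(S + p)² = (-290 + 1/120)² = (-34799/120)² = 1210970401/14400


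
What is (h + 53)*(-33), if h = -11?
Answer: -1386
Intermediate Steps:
(h + 53)*(-33) = (-11 + 53)*(-33) = 42*(-33) = -1386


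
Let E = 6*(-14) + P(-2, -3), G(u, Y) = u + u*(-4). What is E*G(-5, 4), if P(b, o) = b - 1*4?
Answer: -1350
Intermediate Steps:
P(b, o) = -4 + b (P(b, o) = b - 4 = -4 + b)
G(u, Y) = -3*u (G(u, Y) = u - 4*u = -3*u)
E = -90 (E = 6*(-14) + (-4 - 2) = -84 - 6 = -90)
E*G(-5, 4) = -(-270)*(-5) = -90*15 = -1350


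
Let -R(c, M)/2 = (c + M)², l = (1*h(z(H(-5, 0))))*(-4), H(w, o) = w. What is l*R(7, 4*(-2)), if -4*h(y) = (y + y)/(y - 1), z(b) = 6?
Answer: -24/5 ≈ -4.8000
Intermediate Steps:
h(y) = -y/(2*(-1 + y)) (h(y) = -(y + y)/(4*(y - 1)) = -2*y/(4*(-1 + y)) = -y/(2*(-1 + y)))
l = 12/5 (l = (1*(-1*6/(-2 + 2*6)))*(-4) = (1*(-1*6/(-2 + 12)))*(-4) = (1*(-1*6/10))*(-4) = (1*(-1*6*⅒))*(-4) = (1*(-⅗))*(-4) = -⅗*(-4) = 12/5 ≈ 2.4000)
R(c, M) = -2*(M + c)² (R(c, M) = -2*(c + M)² = -2*(M + c)²)
l*R(7, 4*(-2)) = 12*(-2*(4*(-2) + 7)²)/5 = 12*(-2*(-8 + 7)²)/5 = 12*(-2*(-1)²)/5 = 12*(-2*1)/5 = (12/5)*(-2) = -24/5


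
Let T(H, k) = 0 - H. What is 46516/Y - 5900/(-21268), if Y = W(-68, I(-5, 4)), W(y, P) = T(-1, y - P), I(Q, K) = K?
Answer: 247327047/5317 ≈ 46516.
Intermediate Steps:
T(H, k) = -H
W(y, P) = 1 (W(y, P) = -1*(-1) = 1)
Y = 1
46516/Y - 5900/(-21268) = 46516/1 - 5900/(-21268) = 46516*1 - 5900*(-1/21268) = 46516 + 1475/5317 = 247327047/5317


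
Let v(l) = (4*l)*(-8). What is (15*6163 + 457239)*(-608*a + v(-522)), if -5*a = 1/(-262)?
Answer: 6013991502144/655 ≈ 9.1817e+9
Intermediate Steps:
a = 1/1310 (a = -⅕/(-262) = -⅕*(-1/262) = 1/1310 ≈ 0.00076336)
v(l) = -32*l
(15*6163 + 457239)*(-608*a + v(-522)) = (15*6163 + 457239)*(-608*1/1310 - 32*(-522)) = (92445 + 457239)*(-304/655 + 16704) = 549684*(10940816/655) = 6013991502144/655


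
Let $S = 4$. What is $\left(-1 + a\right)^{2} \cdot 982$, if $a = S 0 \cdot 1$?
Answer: $982$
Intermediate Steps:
$a = 0$ ($a = 4 \cdot 0 \cdot 1 = 0 \cdot 1 = 0$)
$\left(-1 + a\right)^{2} \cdot 982 = \left(-1 + 0\right)^{2} \cdot 982 = \left(-1\right)^{2} \cdot 982 = 1 \cdot 982 = 982$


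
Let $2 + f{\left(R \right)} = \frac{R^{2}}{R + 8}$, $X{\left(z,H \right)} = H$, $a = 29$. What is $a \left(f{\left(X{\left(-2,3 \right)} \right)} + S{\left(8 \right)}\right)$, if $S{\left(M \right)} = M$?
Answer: $\frac{2175}{11} \approx 197.73$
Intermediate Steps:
$f{\left(R \right)} = -2 + \frac{R^{2}}{8 + R}$ ($f{\left(R \right)} = -2 + \frac{R^{2}}{R + 8} = -2 + \frac{R^{2}}{8 + R}$)
$a \left(f{\left(X{\left(-2,3 \right)} \right)} + S{\left(8 \right)}\right) = 29 \left(\frac{-16 + 3^{2} - 6}{8 + 3} + 8\right) = 29 \left(\frac{-16 + 9 - 6}{11} + 8\right) = 29 \left(\frac{1}{11} \left(-13\right) + 8\right) = 29 \left(- \frac{13}{11} + 8\right) = 29 \cdot \frac{75}{11} = \frac{2175}{11}$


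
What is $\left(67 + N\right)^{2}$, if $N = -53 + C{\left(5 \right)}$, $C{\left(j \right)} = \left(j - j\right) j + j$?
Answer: $361$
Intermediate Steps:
$C{\left(j \right)} = j$ ($C{\left(j \right)} = 0 j + j = 0 + j = j$)
$N = -48$ ($N = -53 + 5 = -48$)
$\left(67 + N\right)^{2} = \left(67 - 48\right)^{2} = 19^{2} = 361$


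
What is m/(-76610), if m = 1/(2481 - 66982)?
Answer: 1/4941421610 ≈ 2.0237e-10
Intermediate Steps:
m = -1/64501 (m = 1/(-64501) = -1/64501 ≈ -1.5504e-5)
m/(-76610) = -1/64501/(-76610) = -1/64501*(-1/76610) = 1/4941421610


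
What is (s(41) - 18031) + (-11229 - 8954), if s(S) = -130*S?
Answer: -43544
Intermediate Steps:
(s(41) - 18031) + (-11229 - 8954) = (-130*41 - 18031) + (-11229 - 8954) = (-5330 - 18031) - 20183 = -23361 - 20183 = -43544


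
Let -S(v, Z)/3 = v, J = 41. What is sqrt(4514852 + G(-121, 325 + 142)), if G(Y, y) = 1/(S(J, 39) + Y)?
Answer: sqrt(67199057107)/122 ≈ 2124.8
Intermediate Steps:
S(v, Z) = -3*v
G(Y, y) = 1/(-123 + Y) (G(Y, y) = 1/(-3*41 + Y) = 1/(-123 + Y))
sqrt(4514852 + G(-121, 325 + 142)) = sqrt(4514852 + 1/(-123 - 121)) = sqrt(4514852 + 1/(-244)) = sqrt(4514852 - 1/244) = sqrt(1101623887/244) = sqrt(67199057107)/122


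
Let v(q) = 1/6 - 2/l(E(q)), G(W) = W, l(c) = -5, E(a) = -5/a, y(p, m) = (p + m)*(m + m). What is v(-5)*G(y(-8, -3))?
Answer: 187/5 ≈ 37.400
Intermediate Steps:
y(p, m) = 2*m*(m + p) (y(p, m) = (m + p)*(2*m) = 2*m*(m + p))
v(q) = 17/30 (v(q) = 1/6 - 2/(-5) = 1*(⅙) - 2*(-⅕) = ⅙ + ⅖ = 17/30)
v(-5)*G(y(-8, -3)) = 17*(2*(-3)*(-3 - 8))/30 = 17*(2*(-3)*(-11))/30 = (17/30)*66 = 187/5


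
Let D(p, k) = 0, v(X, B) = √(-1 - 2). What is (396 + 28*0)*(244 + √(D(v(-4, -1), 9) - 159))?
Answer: 96624 + 396*I*√159 ≈ 96624.0 + 4993.4*I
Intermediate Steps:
v(X, B) = I*√3 (v(X, B) = √(-3) = I*√3)
(396 + 28*0)*(244 + √(D(v(-4, -1), 9) - 159)) = (396 + 28*0)*(244 + √(0 - 159)) = (396 + 0)*(244 + √(-159)) = 396*(244 + I*√159) = 96624 + 396*I*√159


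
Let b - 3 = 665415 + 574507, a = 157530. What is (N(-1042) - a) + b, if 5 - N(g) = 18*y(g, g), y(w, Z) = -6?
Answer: 1082508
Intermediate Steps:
N(g) = 113 (N(g) = 5 - 18*(-6) = 5 - 1*(-108) = 5 + 108 = 113)
b = 1239925 (b = 3 + (665415 + 574507) = 3 + 1239922 = 1239925)
(N(-1042) - a) + b = (113 - 1*157530) + 1239925 = (113 - 157530) + 1239925 = -157417 + 1239925 = 1082508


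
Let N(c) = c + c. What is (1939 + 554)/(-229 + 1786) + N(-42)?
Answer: -14255/173 ≈ -82.399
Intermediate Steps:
N(c) = 2*c
(1939 + 554)/(-229 + 1786) + N(-42) = (1939 + 554)/(-229 + 1786) + 2*(-42) = 2493/1557 - 84 = 2493*(1/1557) - 84 = 277/173 - 84 = -14255/173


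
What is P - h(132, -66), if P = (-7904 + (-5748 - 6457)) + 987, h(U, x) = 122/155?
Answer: -2964032/155 ≈ -19123.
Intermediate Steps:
h(U, x) = 122/155 (h(U, x) = 122*(1/155) = 122/155)
P = -19122 (P = (-7904 - 12205) + 987 = -20109 + 987 = -19122)
P - h(132, -66) = -19122 - 1*122/155 = -19122 - 122/155 = -2964032/155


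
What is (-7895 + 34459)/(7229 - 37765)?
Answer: -6641/7634 ≈ -0.86992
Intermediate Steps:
(-7895 + 34459)/(7229 - 37765) = 26564/(-30536) = 26564*(-1/30536) = -6641/7634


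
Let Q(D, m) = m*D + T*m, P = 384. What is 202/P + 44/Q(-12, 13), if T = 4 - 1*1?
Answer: 1123/7488 ≈ 0.14997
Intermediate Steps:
T = 3 (T = 4 - 1 = 3)
Q(D, m) = 3*m + D*m (Q(D, m) = m*D + 3*m = D*m + 3*m = 3*m + D*m)
202/P + 44/Q(-12, 13) = 202/384 + 44/((13*(3 - 12))) = 202*(1/384) + 44/((13*(-9))) = 101/192 + 44/(-117) = 101/192 + 44*(-1/117) = 101/192 - 44/117 = 1123/7488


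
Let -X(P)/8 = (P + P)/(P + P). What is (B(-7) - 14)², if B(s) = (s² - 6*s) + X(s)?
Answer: 4761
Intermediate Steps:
X(P) = -8 (X(P) = -8*(P + P)/(P + P) = -8*2*P/(2*P) = -8*2*P*1/(2*P) = -8*1 = -8)
B(s) = -8 + s² - 6*s (B(s) = (s² - 6*s) - 8 = -8 + s² - 6*s)
(B(-7) - 14)² = ((-8 + (-7)² - 6*(-7)) - 14)² = ((-8 + 49 + 42) - 14)² = (83 - 14)² = 69² = 4761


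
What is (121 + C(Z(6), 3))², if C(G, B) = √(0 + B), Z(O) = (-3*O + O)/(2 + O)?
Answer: (121 + √3)² ≈ 15063.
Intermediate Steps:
Z(O) = -2*O/(2 + O) (Z(O) = (-2*O)/(2 + O) = -2*O/(2 + O))
C(G, B) = √B
(121 + C(Z(6), 3))² = (121 + √3)²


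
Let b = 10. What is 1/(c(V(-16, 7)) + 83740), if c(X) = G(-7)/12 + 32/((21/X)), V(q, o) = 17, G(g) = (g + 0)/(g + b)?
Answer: 252/21108959 ≈ 1.1938e-5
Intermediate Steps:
G(g) = g/(10 + g) (G(g) = (g + 0)/(g + 10) = g/(10 + g))
c(X) = -7/36 + 32*X/21 (c(X) = -7/(10 - 7)/12 + 32/((21/X)) = -7/3*(1/12) + 32*(X/21) = -7*⅓*(1/12) + 32*X/21 = -7/3*1/12 + 32*X/21 = -7/36 + 32*X/21)
1/(c(V(-16, 7)) + 83740) = 1/((-7/36 + (32/21)*17) + 83740) = 1/((-7/36 + 544/21) + 83740) = 1/(6479/252 + 83740) = 1/(21108959/252) = 252/21108959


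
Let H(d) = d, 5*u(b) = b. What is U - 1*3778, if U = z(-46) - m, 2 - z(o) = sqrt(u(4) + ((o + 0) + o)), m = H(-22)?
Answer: -3754 - 2*I*sqrt(570)/5 ≈ -3754.0 - 9.5499*I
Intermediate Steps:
u(b) = b/5
m = -22
z(o) = 2 - sqrt(4/5 + 2*o) (z(o) = 2 - sqrt((1/5)*4 + ((o + 0) + o)) = 2 - sqrt(4/5 + (o + o)) = 2 - sqrt(4/5 + 2*o))
U = 24 - 2*I*sqrt(570)/5 (U = (2 - sqrt(20 + 50*(-46))/5) - 1*(-22) = (2 - sqrt(20 - 2300)/5) + 22 = (2 - 2*I*sqrt(570)/5) + 22 = 24 - 2*I*sqrt(570)/5 ≈ 24.0 - 9.5499*I)
U - 1*3778 = (24 - 2*I*sqrt(570)/5) - 1*3778 = (24 - 2*I*sqrt(570)/5) - 3778 = -3754 - 2*I*sqrt(570)/5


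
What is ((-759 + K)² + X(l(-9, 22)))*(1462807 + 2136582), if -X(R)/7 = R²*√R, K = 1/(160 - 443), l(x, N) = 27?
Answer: 166069260465928756/80089 - 55103046201*√3 ≈ 1.9781e+12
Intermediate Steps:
K = -1/283 (K = 1/(-283) = -1/283 ≈ -0.0035336)
X(R) = -7*R^(5/2) (X(R) = -7*R²*√R = -7*R^(5/2))
((-759 + K)² + X(l(-9, 22)))*(1462807 + 2136582) = ((-759 - 1/283)² - 15309*√3)*(1462807 + 2136582) = ((-214798/283)² - 15309*√3)*3599389 = (46138180804/80089 - 15309*√3)*3599389 = 166069260465928756/80089 - 55103046201*√3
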